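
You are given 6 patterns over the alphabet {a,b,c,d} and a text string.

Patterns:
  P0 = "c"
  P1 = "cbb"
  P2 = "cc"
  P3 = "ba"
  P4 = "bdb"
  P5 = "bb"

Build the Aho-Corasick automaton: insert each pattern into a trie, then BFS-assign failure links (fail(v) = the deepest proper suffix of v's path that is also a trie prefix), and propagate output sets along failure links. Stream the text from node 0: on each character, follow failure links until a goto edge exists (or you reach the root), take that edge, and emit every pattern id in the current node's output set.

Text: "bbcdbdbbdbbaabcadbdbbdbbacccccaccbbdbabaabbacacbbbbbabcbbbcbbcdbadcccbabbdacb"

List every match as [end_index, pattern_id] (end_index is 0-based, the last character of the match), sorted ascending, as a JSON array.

Build:
Trie (insert patterns):
  0='ε' goto b→5 c→1
  1='c' goto b→2 c→4  ←P0
  2='cb' goto b→3
  3='cbb' goto ·  ←P1
  4='cc' goto ·  ←P2
  5='b' goto a→6 b→9 d→7
  6='ba' goto ·  ←P3
  7='bd' goto b→8
  8='bdb' goto ·  ←P4
  9='bb' goto ·  ←P5

Failure links (BFS by depth):
  n1('c'): parent n0 fail=0; on 'c' 0 → fail=0;  out {0}∪∅={0}
  n5('b'): parent n0 fail=0; on 'b' 0 → fail=0;  out ∅∪∅=∅
  n2('cb'): parent n1 fail=0; on 'b' 0 → fail=5;  out ∅∪∅=∅
  n4('cc'): parent n1 fail=0; on 'c' 0 → fail=1;  out {2}∪{0}={0,2}
  n6('ba'): parent n5 fail=0; on 'a' 0 → fail=0;  out {3}∪∅={3}
  n7('bd'): parent n5 fail=0; on 'd' 0 → fail=0;  out ∅∪∅=∅
  n9('bb'): parent n5 fail=0; on 'b' 0 → fail=5;  out {5}∪∅={5}
  n3('cbb'): parent n2 fail=5; on 'b' 5 → fail=9;  out {1}∪{5}={1,5}
  n8('bdb'): parent n7 fail=0; on 'b' 0 → fail=5;  out {4}∪∅={4}

Scan:
pos 0 'b': at 5
pos 1 'b': at 9  → match P5@[0:1]
pos 2 'c': at 1 (fail-walked)  → match P0@[2:2]
pos 3 'd': at 0 (fail-walked)
pos 4 'b': at 5
pos 5 'd': at 7
pos 6 'b': at 8  → match P4@[4:6]
pos 7 'b': at 9 (fail-walked)  → match P5@[6:7]
pos 8 'd': at 7 (fail-walked)
pos 9 'b': at 8  → match P4@[7:9]
pos 10 'b': at 9 (fail-walked)  → match P5@[9:10]
pos 11 'a': at 6 (fail-walked)  → match P3@[10:11]
pos 12 'a': at 0 (fail-walked)
pos 13 'b': at 5
pos 14 'c': at 1 (fail-walked)  → match P0@[14:14]
pos 15 'a': at 0 (fail-walked)
pos 16 'd': at 0
pos 17 'b': at 5
pos 18 'd': at 7
pos 19 'b': at 8  → match P4@[17:19]
pos 20 'b': at 9 (fail-walked)  → match P5@[19:20]
pos 21 'd': at 7 (fail-walked)
pos 22 'b': at 8  → match P4@[20:22]
pos 23 'b': at 9 (fail-walked)  → match P5@[22:23]
pos 24 'a': at 6 (fail-walked)  → match P3@[23:24]
pos 25 'c': at 1 (fail-walked)  → match P0@[25:25]
pos 26 'c': at 4  → match P0@[26:26],P2@[25:26]
pos 27 'c': at 4 (fail-walked)  → match P0@[27:27],P2@[26:27]
pos 28 'c': at 4 (fail-walked)  → match P0@[28:28],P2@[27:28]
pos 29 'c': at 4 (fail-walked)  → match P0@[29:29],P2@[28:29]
pos 30 'a': at 0 (fail-walked)
pos 31 'c': at 1  → match P0@[31:31]
pos 32 'c': at 4  → match P0@[32:32],P2@[31:32]
pos 33 'b': at 2 (fail-walked)
pos 34 'b': at 3  → match P1@[32:34],P5@[33:34]
pos 35 'd': at 7 (fail-walked)
pos 36 'b': at 8  → match P4@[34:36]
pos 37 'a': at 6 (fail-walked)  → match P3@[36:37]
pos 38 'b': at 5 (fail-walked)
pos 39 'a': at 6  → match P3@[38:39]
pos 40 'a': at 0 (fail-walked)
pos 41 'b': at 5
pos 42 'b': at 9  → match P5@[41:42]
pos 43 'a': at 6 (fail-walked)  → match P3@[42:43]
pos 44 'c': at 1 (fail-walked)  → match P0@[44:44]
pos 45 'a': at 0 (fail-walked)
pos 46 'c': at 1  → match P0@[46:46]
pos 47 'b': at 2
pos 48 'b': at 3  → match P1@[46:48],P5@[47:48]
pos 49 'b': at 9 (fail-walked)  → match P5@[48:49]
pos 50 'b': at 9 (fail-walked)  → match P5@[49:50]
pos 51 'b': at 9 (fail-walked)  → match P5@[50:51]
pos 52 'a': at 6 (fail-walked)  → match P3@[51:52]
pos 53 'b': at 5 (fail-walked)
pos 54 'c': at 1 (fail-walked)  → match P0@[54:54]
pos 55 'b': at 2
pos 56 'b': at 3  → match P1@[54:56],P5@[55:56]
pos 57 'b': at 9 (fail-walked)  → match P5@[56:57]
pos 58 'c': at 1 (fail-walked)  → match P0@[58:58]
pos 59 'b': at 2
pos 60 'b': at 3  → match P1@[58:60],P5@[59:60]
pos 61 'c': at 1 (fail-walked)  → match P0@[61:61]
pos 62 'd': at 0 (fail-walked)
pos 63 'b': at 5
pos 64 'a': at 6  → match P3@[63:64]
pos 65 'd': at 0 (fail-walked)
pos 66 'c': at 1  → match P0@[66:66]
pos 67 'c': at 4  → match P0@[67:67],P2@[66:67]
pos 68 'c': at 4 (fail-walked)  → match P0@[68:68],P2@[67:68]
pos 69 'b': at 2 (fail-walked)
pos 70 'a': at 6 (fail-walked)  → match P3@[69:70]
pos 71 'b': at 5 (fail-walked)
pos 72 'b': at 9  → match P5@[71:72]
pos 73 'd': at 7 (fail-walked)
pos 74 'a': at 0 (fail-walked)
pos 75 'c': at 1  → match P0@[75:75]
pos 76 'b': at 2

Result: [[1,5],[2,0],[6,4],[7,5],[9,4],[10,5],[11,3],[14,0],[19,4],[20,5],[22,4],[23,5],[24,3],[25,0],[26,0],[26,2],[27,0],[27,2],[28,0],[28,2],[29,0],[29,2],[31,0],[32,0],[32,2],[34,1],[34,5],[36,4],[37,3],[39,3],[42,5],[43,3],[44,0],[46,0],[48,1],[48,5],[49,5],[50,5],[51,5],[52,3],[54,0],[56,1],[56,5],[57,5],[58,0],[60,1],[60,5],[61,0],[64,3],[66,0],[67,0],[67,2],[68,0],[68,2],[70,3],[72,5],[75,0]]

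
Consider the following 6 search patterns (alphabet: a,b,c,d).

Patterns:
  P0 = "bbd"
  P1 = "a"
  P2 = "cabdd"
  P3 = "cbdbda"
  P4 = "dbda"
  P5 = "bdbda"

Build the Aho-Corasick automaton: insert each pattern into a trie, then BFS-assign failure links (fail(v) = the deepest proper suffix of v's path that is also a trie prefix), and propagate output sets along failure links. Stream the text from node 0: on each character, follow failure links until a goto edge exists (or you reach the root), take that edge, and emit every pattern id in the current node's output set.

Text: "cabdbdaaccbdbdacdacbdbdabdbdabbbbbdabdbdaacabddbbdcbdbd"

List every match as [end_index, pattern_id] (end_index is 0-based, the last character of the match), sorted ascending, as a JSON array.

Build automaton:
Trie (insert patterns):
  0='ε' goto a→4 b→1 c→5 d→15
  1='b' goto b→2 d→19
  2='bb' goto d→3
  3='bbd' goto ·  ←P0
  4='a' goto ·  ←P1
  5='c' goto a→6 b→10
  6='ca' goto b→7
  7='cab' goto d→8
  8='cabd' goto d→9
  9='cabdd' goto ·  ←P2
  10='cb' goto d→11
  11='cbd' goto b→12
  12='cbdb' goto d→13
  13='cbdbd' goto a→14
  14='cbdbda' goto ·  ←P3
  15='d' goto b→16
  16='db' goto d→17
  17='dbd' goto a→18
  18='dbda' goto ·  ←P4
  19='bd' goto b→20
  20='bdb' goto d→21
  21='bdbd' goto a→22
  22='bdbda' goto ·  ←P5

Failure links (BFS by depth):
  fail(1) 'b': from fail(0)=0 chase 'b': 0 ⇒ 0;  out=∅∪out(0)=∅
  fail(4) 'a': from fail(0)=0 chase 'a': 0 ⇒ 0;  out={1}∪out(0)={1}
  fail(5) 'c': from fail(0)=0 chase 'c': 0 ⇒ 0;  out=∅∪out(0)=∅
  fail(15) 'd': from fail(0)=0 chase 'd': 0 ⇒ 0;  out=∅∪out(0)=∅
  fail(2) 'bb': from fail(1)=0 chase 'b': 0 ⇒ 1;  out=∅∪out(1)=∅
  fail(6) 'ca': from fail(5)=0 chase 'a': 0 ⇒ 4;  out=∅∪out(4)={1}
  fail(10) 'cb': from fail(5)=0 chase 'b': 0 ⇒ 1;  out=∅∪out(1)=∅
  fail(16) 'db': from fail(15)=0 chase 'b': 0 ⇒ 1;  out=∅∪out(1)=∅
  fail(19) 'bd': from fail(1)=0 chase 'd': 0 ⇒ 15;  out=∅∪out(15)=∅
  fail(3) 'bbd': from fail(2)=1 chase 'd': 1 ⇒ 19;  out={0}∪out(19)={0}
  fail(7) 'cab': from fail(6)=4 chase 'b': 4→0 ⇒ 1;  out=∅∪out(1)=∅
  fail(11) 'cbd': from fail(10)=1 chase 'd': 1 ⇒ 19;  out=∅∪out(19)=∅
  fail(17) 'dbd': from fail(16)=1 chase 'd': 1 ⇒ 19;  out=∅∪out(19)=∅
  fail(20) 'bdb': from fail(19)=15 chase 'b': 15 ⇒ 16;  out=∅∪out(16)=∅
  fail(8) 'cabd': from fail(7)=1 chase 'd': 1 ⇒ 19;  out=∅∪out(19)=∅
  fail(12) 'cbdb': from fail(11)=19 chase 'b': 19 ⇒ 20;  out=∅∪out(20)=∅
  fail(18) 'dbda': from fail(17)=19 chase 'a': 19→15→0 ⇒ 4;  out={4}∪out(4)={1,4}
  fail(21) 'bdbd': from fail(20)=16 chase 'd': 16 ⇒ 17;  out=∅∪out(17)=∅
  fail(9) 'cabdd': from fail(8)=19 chase 'd': 19→15→0 ⇒ 15;  out={2}∪out(15)={2}
  fail(13) 'cbdbd': from fail(12)=20 chase 'd': 20 ⇒ 21;  out=∅∪out(21)=∅
  fail(22) 'bdbda': from fail(21)=17 chase 'a': 17 ⇒ 18;  out={5}∪out(18)={1,4,5}
  fail(14) 'cbdbda': from fail(13)=21 chase 'a': 21 ⇒ 22;  out={3}∪out(22)={1,3,4,5}

Run:
pos 0 'c': at 5
pos 1 'a': at 6  → match P1@[1:1]
pos 2 'b': at 7
pos 3 'd': at 8
pos 4 'b': at 20 (fail-walked)
pos 5 'd': at 21
pos 6 'a': at 22  → match P1@[6:6],P4@[3:6],P5@[2:6]
pos 7 'a': at 4 (fail-walked)  → match P1@[7:7]
pos 8 'c': at 5 (fail-walked)
pos 9 'c': at 5 (fail-walked)
pos 10 'b': at 10
pos 11 'd': at 11
pos 12 'b': at 12
pos 13 'd': at 13
pos 14 'a': at 14  → match P1@[14:14],P3@[9:14],P4@[11:14],P5@[10:14]
pos 15 'c': at 5 (fail-walked)
pos 16 'd': at 15 (fail-walked)
pos 17 'a': at 4 (fail-walked)  → match P1@[17:17]
pos 18 'c': at 5 (fail-walked)
pos 19 'b': at 10
pos 20 'd': at 11
pos 21 'b': at 12
pos 22 'd': at 13
pos 23 'a': at 14  → match P1@[23:23],P3@[18:23],P4@[20:23],P5@[19:23]
pos 24 'b': at 1 (fail-walked)
pos 25 'd': at 19
pos 26 'b': at 20
pos 27 'd': at 21
pos 28 'a': at 22  → match P1@[28:28],P4@[25:28],P5@[24:28]
pos 29 'b': at 1 (fail-walked)
pos 30 'b': at 2
pos 31 'b': at 2 (fail-walked)
pos 32 'b': at 2 (fail-walked)
pos 33 'b': at 2 (fail-walked)
pos 34 'd': at 3  → match P0@[32:34]
pos 35 'a': at 4 (fail-walked)  → match P1@[35:35]
pos 36 'b': at 1 (fail-walked)
pos 37 'd': at 19
pos 38 'b': at 20
pos 39 'd': at 21
pos 40 'a': at 22  → match P1@[40:40],P4@[37:40],P5@[36:40]
pos 41 'a': at 4 (fail-walked)  → match P1@[41:41]
pos 42 'c': at 5 (fail-walked)
pos 43 'a': at 6  → match P1@[43:43]
pos 44 'b': at 7
pos 45 'd': at 8
pos 46 'd': at 9  → match P2@[42:46]
pos 47 'b': at 16 (fail-walked)
pos 48 'b': at 2 (fail-walked)
pos 49 'd': at 3  → match P0@[47:49]
pos 50 'c': at 5 (fail-walked)
pos 51 'b': at 10
pos 52 'd': at 11
pos 53 'b': at 12
pos 54 'd': at 13

Result: [[1,1],[6,1],[6,4],[6,5],[7,1],[14,1],[14,3],[14,4],[14,5],[17,1],[23,1],[23,3],[23,4],[23,5],[28,1],[28,4],[28,5],[34,0],[35,1],[40,1],[40,4],[40,5],[41,1],[43,1],[46,2],[49,0]]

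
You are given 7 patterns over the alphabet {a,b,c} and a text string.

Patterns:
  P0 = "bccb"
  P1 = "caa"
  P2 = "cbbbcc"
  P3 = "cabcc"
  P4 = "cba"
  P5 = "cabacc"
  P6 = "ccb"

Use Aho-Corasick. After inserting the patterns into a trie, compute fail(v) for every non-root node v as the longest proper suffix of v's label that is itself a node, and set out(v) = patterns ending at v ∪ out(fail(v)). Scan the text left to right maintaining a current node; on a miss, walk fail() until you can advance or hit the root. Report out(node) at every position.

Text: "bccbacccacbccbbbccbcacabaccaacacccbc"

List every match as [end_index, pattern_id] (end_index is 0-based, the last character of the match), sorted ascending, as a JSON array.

Construct AC machine:
Trie (insert patterns):
  0='ε' goto b→1 c→5
  1='b' goto c→2
  2='bc' goto c→3
  3='bcc' goto b→4
  4='bccb' goto ·  [P0 ends]
  5='c' goto a→6 b→8 c→20
  6='ca' goto a→7 b→13
  7='caa' goto ·  [P1 ends]
  8='cb' goto a→16 b→9
  9='cbb' goto b→10
  10='cbbb' goto c→11
  11='cbbbc' goto c→12
  12='cbbbcc' goto ·  [P2 ends]
  13='cab' goto a→17 c→14
  14='cabc' goto c→15
  15='cabcc' goto ·  [P3 ends]
  16='cba' goto ·  [P4 ends]
  17='caba' goto c→18
  18='cabac' goto c→19
  19='cabacc' goto ·  [P5 ends]
  20='cc' goto b→21
  21='ccb' goto ·  [P6 ends]

Failure links (BFS by depth):
  fail(1) 'b': from fail(0)=0 chase 'b': 0 ⇒ 0;  out=∅∪out(0)=∅
  fail(5) 'c': from fail(0)=0 chase 'c': 0 ⇒ 0;  out=∅∪out(0)=∅
  fail(2) 'bc': from fail(1)=0 chase 'c': 0 ⇒ 5;  out=∅∪out(5)=∅
  fail(6) 'ca': from fail(5)=0 chase 'a': 0 ⇒ 0;  out=∅∪out(0)=∅
  fail(8) 'cb': from fail(5)=0 chase 'b': 0 ⇒ 1;  out=∅∪out(1)=∅
  fail(20) 'cc': from fail(5)=0 chase 'c': 0 ⇒ 5;  out=∅∪out(5)=∅
  fail(3) 'bcc': from fail(2)=5 chase 'c': 5 ⇒ 20;  out=∅∪out(20)=∅
  fail(7) 'caa': from fail(6)=0 chase 'a': 0 ⇒ 0;  out={1}∪out(0)={1}
  fail(9) 'cbb': from fail(8)=1 chase 'b': 1→0 ⇒ 1;  out=∅∪out(1)=∅
  fail(13) 'cab': from fail(6)=0 chase 'b': 0 ⇒ 1;  out=∅∪out(1)=∅
  fail(16) 'cba': from fail(8)=1 chase 'a': 1→0 ⇒ 0;  out={4}∪out(0)={4}
  fail(21) 'ccb': from fail(20)=5 chase 'b': 5 ⇒ 8;  out={6}∪out(8)={6}
  fail(4) 'bccb': from fail(3)=20 chase 'b': 20 ⇒ 21;  out={0}∪out(21)={0,6}
  fail(10) 'cbbb': from fail(9)=1 chase 'b': 1→0 ⇒ 1;  out=∅∪out(1)=∅
  fail(14) 'cabc': from fail(13)=1 chase 'c': 1 ⇒ 2;  out=∅∪out(2)=∅
  fail(17) 'caba': from fail(13)=1 chase 'a': 1→0 ⇒ 0;  out=∅∪out(0)=∅
  fail(11) 'cbbbc': from fail(10)=1 chase 'c': 1 ⇒ 2;  out=∅∪out(2)=∅
  fail(15) 'cabcc': from fail(14)=2 chase 'c': 2 ⇒ 3;  out={3}∪out(3)={3}
  fail(18) 'cabac': from fail(17)=0 chase 'c': 0 ⇒ 5;  out=∅∪out(5)=∅
  fail(12) 'cbbbcc': from fail(11)=2 chase 'c': 2 ⇒ 3;  out={2}∪out(3)={2}
  fail(19) 'cabacc': from fail(18)=5 chase 'c': 5 ⇒ 20;  out={5}∪out(20)={5}

Text stream:
i=0 'b': node 0→1
i=1 'c': node 1→2
i=2 'c': node 2→3
i=3 'b': node 3→4  emit P0@[0:3],P6@[1:3]
i=4 'a': node 4→16 (via fail)  emit P4@[2:4]
i=5 'c': node 16→5 (via fail)
i=6 'c': node 5→20
i=7 'c': node 20→20 (via fail)
i=8 'a': node 20→6 (via fail)
i=9 'c': node 6→5 (via fail)
i=10 'b': node 5→8
i=11 'c': node 8→2 (via fail)
i=12 'c': node 2→3
i=13 'b': node 3→4  emit P0@[10:13],P6@[11:13]
i=14 'b': node 4→9 (via fail)
i=15 'b': node 9→10
i=16 'c': node 10→11
i=17 'c': node 11→12  emit P2@[12:17]
i=18 'b': node 12→4 (via fail)  emit P0@[15:18],P6@[16:18]
i=19 'c': node 4→2 (via fail)
i=20 'a': node 2→6 (via fail)
i=21 'c': node 6→5 (via fail)
i=22 'a': node 5→6
i=23 'b': node 6→13
i=24 'a': node 13→17
i=25 'c': node 17→18
i=26 'c': node 18→19  emit P5@[21:26]
i=27 'a': node 19→6 (via fail)
i=28 'a': node 6→7  emit P1@[26:28]
i=29 'c': node 7→5 (via fail)
i=30 'a': node 5→6
i=31 'c': node 6→5 (via fail)
i=32 'c': node 5→20
i=33 'c': node 20→20 (via fail)
i=34 'b': node 20→21  emit P6@[32:34]
i=35 'c': node 21→2 (via fail)

Matches: [[3,0],[3,6],[4,4],[13,0],[13,6],[17,2],[18,0],[18,6],[26,5],[28,1],[34,6]]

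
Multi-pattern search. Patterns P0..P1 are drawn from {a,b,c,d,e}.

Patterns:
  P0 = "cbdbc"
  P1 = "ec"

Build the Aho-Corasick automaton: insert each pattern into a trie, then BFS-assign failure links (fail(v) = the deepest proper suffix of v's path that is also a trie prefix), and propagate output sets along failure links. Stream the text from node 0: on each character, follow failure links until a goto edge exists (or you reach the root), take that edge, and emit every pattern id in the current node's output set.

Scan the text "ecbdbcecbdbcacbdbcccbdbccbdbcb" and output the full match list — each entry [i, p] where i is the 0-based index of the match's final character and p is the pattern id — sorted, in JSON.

Build:
Trie nodes:
  0='ε' goto c→1 e→6
  1='c' goto b→2
  2='cb' goto d→3
  3='cbd' goto b→4
  4='cbdb' goto c→5
  5='cbdbc' goto ·  [P0 ends]
  6='e' goto c→7
  7='ec' goto ·  [P1 ends]

BFS fail/out derivation:
  n1('c'): parent n0 fail=0; on 'c' 0 → fail=0;  out ∅∪∅=∅
  n6('e'): parent n0 fail=0; on 'e' 0 → fail=0;  out ∅∪∅=∅
  n2('cb'): parent n1 fail=0; on 'b' 0 → fail=0;  out ∅∪∅=∅
  n7('ec'): parent n6 fail=0; on 'c' 0 → fail=1;  out {1}∪∅={1}
  n3('cbd'): parent n2 fail=0; on 'd' 0 → fail=0;  out ∅∪∅=∅
  n4('cbdb'): parent n3 fail=0; on 'b' 0 → fail=0;  out ∅∪∅=∅
  n5('cbdbc'): parent n4 fail=0; on 'c' 0 → fail=1;  out {0}∪∅={0}

Text stream:
i=0 'e': node 0→6
i=1 'c': node 6→7  ** P1@[0:1]
i=2 'b': node 7→2 (fail-walked)
i=3 'd': node 2→3
i=4 'b': node 3→4
i=5 'c': node 4→5  ** P0@[1:5]
i=6 'e': node 5→6 (fail-walked)
i=7 'c': node 6→7  ** P1@[6:7]
i=8 'b': node 7→2 (fail-walked)
i=9 'd': node 2→3
i=10 'b': node 3→4
i=11 'c': node 4→5  ** P0@[7:11]
i=12 'a': node 5→0 (fail-walked)
i=13 'c': node 0→1
i=14 'b': node 1→2
i=15 'd': node 2→3
i=16 'b': node 3→4
i=17 'c': node 4→5  ** P0@[13:17]
i=18 'c': node 5→1 (fail-walked)
i=19 'c': node 1→1 (fail-walked)
i=20 'b': node 1→2
i=21 'd': node 2→3
i=22 'b': node 3→4
i=23 'c': node 4→5  ** P0@[19:23]
i=24 'c': node 5→1 (fail-walked)
i=25 'b': node 1→2
i=26 'd': node 2→3
i=27 'b': node 3→4
i=28 'c': node 4→5  ** P0@[24:28]
i=29 'b': node 5→2 (fail-walked)

Matches: [[1,1],[5,0],[7,1],[11,0],[17,0],[23,0],[28,0]]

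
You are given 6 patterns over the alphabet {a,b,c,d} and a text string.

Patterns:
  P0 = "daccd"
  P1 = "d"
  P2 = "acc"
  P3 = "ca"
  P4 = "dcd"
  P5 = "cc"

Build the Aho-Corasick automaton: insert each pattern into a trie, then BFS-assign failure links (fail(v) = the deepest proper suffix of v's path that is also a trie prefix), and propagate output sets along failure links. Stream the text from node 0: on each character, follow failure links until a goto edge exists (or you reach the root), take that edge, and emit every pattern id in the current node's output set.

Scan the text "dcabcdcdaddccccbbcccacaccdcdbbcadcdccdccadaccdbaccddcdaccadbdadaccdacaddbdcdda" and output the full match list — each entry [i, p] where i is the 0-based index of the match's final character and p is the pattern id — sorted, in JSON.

Build automaton:
Trie (insert patterns):
  0='ε' goto a→6 c→9 d→1
  1='d' goto a→2 c→11  [P1 ends]
  2='da' goto c→3
  3='dac' goto c→4
  4='dacc' goto d→5
  5='daccd' goto ·  [P0 ends]
  6='a' goto c→7
  7='ac' goto c→8
  8='acc' goto ·  [P2 ends]
  9='c' goto a→10 c→13
  10='ca' goto ·  [P3 ends]
  11='dc' goto d→12
  12='dcd' goto ·  [P4 ends]
  13='cc' goto ·  [P5 ends]

Failure links (BFS by depth):
  fail(1) 'd': from fail(0)=0 chase 'd': 0 ⇒ 0;  out={1}∪out(0)={1}
  fail(6) 'a': from fail(0)=0 chase 'a': 0 ⇒ 0;  out=∅∪out(0)=∅
  fail(9) 'c': from fail(0)=0 chase 'c': 0 ⇒ 0;  out=∅∪out(0)=∅
  fail(2) 'da': from fail(1)=0 chase 'a': 0 ⇒ 6;  out=∅∪out(6)=∅
  fail(7) 'ac': from fail(6)=0 chase 'c': 0 ⇒ 9;  out=∅∪out(9)=∅
  fail(10) 'ca': from fail(9)=0 chase 'a': 0 ⇒ 6;  out={3}∪out(6)={3}
  fail(11) 'dc': from fail(1)=0 chase 'c': 0 ⇒ 9;  out=∅∪out(9)=∅
  fail(13) 'cc': from fail(9)=0 chase 'c': 0 ⇒ 9;  out={5}∪out(9)={5}
  fail(3) 'dac': from fail(2)=6 chase 'c': 6 ⇒ 7;  out=∅∪out(7)=∅
  fail(8) 'acc': from fail(7)=9 chase 'c': 9 ⇒ 13;  out={2}∪out(13)={2,5}
  fail(12) 'dcd': from fail(11)=9 chase 'd': 9→0 ⇒ 1;  out={4}∪out(1)={1,4}
  fail(4) 'dacc': from fail(3)=7 chase 'c': 7 ⇒ 8;  out=∅∪out(8)={2,5}
  fail(5) 'daccd': from fail(4)=8 chase 'd': 8→13→9→0 ⇒ 1;  out={0}∪out(1)={0,1}

Run:
[0] read 'd'  n0⇒n1  ** P1@[0:0]
[1] read 'c'  n1⇒n11
[2] read 'a'  n11⇒n10 (fail-walked)  ** P3@[1:2]
[3] read 'b'  n10⇒n0 (fail-walked)
[4] read 'c'  n0⇒n9
[5] read 'd'  n9⇒n1 (fail-walked)  ** P1@[5:5]
[6] read 'c'  n1⇒n11
[7] read 'd'  n11⇒n12  ** P1@[7:7],P4@[5:7]
[8] read 'a'  n12⇒n2 (fail-walked)
[9] read 'd'  n2⇒n1 (fail-walked)  ** P1@[9:9]
[10] read 'd'  n1⇒n1 (fail-walked)  ** P1@[10:10]
[11] read 'c'  n1⇒n11
[12] read 'c'  n11⇒n13 (fail-walked)  ** P5@[11:12]
[13] read 'c'  n13⇒n13 (fail-walked)  ** P5@[12:13]
[14] read 'c'  n13⇒n13 (fail-walked)  ** P5@[13:14]
[15] read 'b'  n13⇒n0 (fail-walked)
[16] read 'b'  n0⇒n0
[17] read 'c'  n0⇒n9
[18] read 'c'  n9⇒n13  ** P5@[17:18]
[19] read 'c'  n13⇒n13 (fail-walked)  ** P5@[18:19]
[20] read 'a'  n13⇒n10 (fail-walked)  ** P3@[19:20]
[21] read 'c'  n10⇒n7 (fail-walked)
[22] read 'a'  n7⇒n10 (fail-walked)  ** P3@[21:22]
[23] read 'c'  n10⇒n7 (fail-walked)
[24] read 'c'  n7⇒n8  ** P2@[22:24],P5@[23:24]
[25] read 'd'  n8⇒n1 (fail-walked)  ** P1@[25:25]
[26] read 'c'  n1⇒n11
[27] read 'd'  n11⇒n12  ** P1@[27:27],P4@[25:27]
[28] read 'b'  n12⇒n0 (fail-walked)
[29] read 'b'  n0⇒n0
[30] read 'c'  n0⇒n9
[31] read 'a'  n9⇒n10  ** P3@[30:31]
[32] read 'd'  n10⇒n1 (fail-walked)  ** P1@[32:32]
[33] read 'c'  n1⇒n11
[34] read 'd'  n11⇒n12  ** P1@[34:34],P4@[32:34]
[35] read 'c'  n12⇒n11 (fail-walked)
[36] read 'c'  n11⇒n13 (fail-walked)  ** P5@[35:36]
[37] read 'd'  n13⇒n1 (fail-walked)  ** P1@[37:37]
[38] read 'c'  n1⇒n11
[39] read 'c'  n11⇒n13 (fail-walked)  ** P5@[38:39]
[40] read 'a'  n13⇒n10 (fail-walked)  ** P3@[39:40]
[41] read 'd'  n10⇒n1 (fail-walked)  ** P1@[41:41]
[42] read 'a'  n1⇒n2
[43] read 'c'  n2⇒n3
[44] read 'c'  n3⇒n4  ** P2@[42:44],P5@[43:44]
[45] read 'd'  n4⇒n5  ** P0@[41:45],P1@[45:45]
[46] read 'b'  n5⇒n0 (fail-walked)
[47] read 'a'  n0⇒n6
[48] read 'c'  n6⇒n7
[49] read 'c'  n7⇒n8  ** P2@[47:49],P5@[48:49]
[50] read 'd'  n8⇒n1 (fail-walked)  ** P1@[50:50]
[51] read 'd'  n1⇒n1 (fail-walked)  ** P1@[51:51]
[52] read 'c'  n1⇒n11
[53] read 'd'  n11⇒n12  ** P1@[53:53],P4@[51:53]
[54] read 'a'  n12⇒n2 (fail-walked)
[55] read 'c'  n2⇒n3
[56] read 'c'  n3⇒n4  ** P2@[54:56],P5@[55:56]
[57] read 'a'  n4⇒n10 (fail-walked)  ** P3@[56:57]
[58] read 'd'  n10⇒n1 (fail-walked)  ** P1@[58:58]
[59] read 'b'  n1⇒n0 (fail-walked)
[60] read 'd'  n0⇒n1  ** P1@[60:60]
[61] read 'a'  n1⇒n2
[62] read 'd'  n2⇒n1 (fail-walked)  ** P1@[62:62]
[63] read 'a'  n1⇒n2
[64] read 'c'  n2⇒n3
[65] read 'c'  n3⇒n4  ** P2@[63:65],P5@[64:65]
[66] read 'd'  n4⇒n5  ** P0@[62:66],P1@[66:66]
[67] read 'a'  n5⇒n2 (fail-walked)
[68] read 'c'  n2⇒n3
[69] read 'a'  n3⇒n10 (fail-walked)  ** P3@[68:69]
[70] read 'd'  n10⇒n1 (fail-walked)  ** P1@[70:70]
[71] read 'd'  n1⇒n1 (fail-walked)  ** P1@[71:71]
[72] read 'b'  n1⇒n0 (fail-walked)
[73] read 'd'  n0⇒n1  ** P1@[73:73]
[74] read 'c'  n1⇒n11
[75] read 'd'  n11⇒n12  ** P1@[75:75],P4@[73:75]
[76] read 'd'  n12⇒n1 (fail-walked)  ** P1@[76:76]
[77] read 'a'  n1⇒n2

Result: [[0,1],[2,3],[5,1],[7,1],[7,4],[9,1],[10,1],[12,5],[13,5],[14,5],[18,5],[19,5],[20,3],[22,3],[24,2],[24,5],[25,1],[27,1],[27,4],[31,3],[32,1],[34,1],[34,4],[36,5],[37,1],[39,5],[40,3],[41,1],[44,2],[44,5],[45,0],[45,1],[49,2],[49,5],[50,1],[51,1],[53,1],[53,4],[56,2],[56,5],[57,3],[58,1],[60,1],[62,1],[65,2],[65,5],[66,0],[66,1],[69,3],[70,1],[71,1],[73,1],[75,1],[75,4],[76,1]]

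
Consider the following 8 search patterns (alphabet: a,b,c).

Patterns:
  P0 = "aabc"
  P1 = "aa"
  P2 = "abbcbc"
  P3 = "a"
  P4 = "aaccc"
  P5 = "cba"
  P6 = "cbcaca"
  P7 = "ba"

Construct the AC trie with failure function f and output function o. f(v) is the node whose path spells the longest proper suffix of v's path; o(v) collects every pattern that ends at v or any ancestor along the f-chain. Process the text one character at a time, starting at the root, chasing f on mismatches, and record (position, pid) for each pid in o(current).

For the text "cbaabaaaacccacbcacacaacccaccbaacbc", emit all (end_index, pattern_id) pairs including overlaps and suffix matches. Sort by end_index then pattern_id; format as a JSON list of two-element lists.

Build:
Trie nodes:
  n0 'ε': a→1 b→20 c→13
  n1 'a': a→2 b→5  ←P3
  n2 'aa': b→3 c→10  ←P1
  n3 'aab': c→4
  n4 'aabc': ·  ←P0
  n5 'ab': b→6
  n6 'abb': c→7
  n7 'abbc': b→8
  n8 'abbcb': c→9
  n9 'abbcbc': ·  ←P2
  n10 'aac': c→11
  n11 'aacc': c→12
  n12 'aaccc': ·  ←P4
  n13 'c': b→14
  n14 'cb': a→15 c→16
  n15 'cba': ·  ←P5
  n16 'cbc': a→17
  n17 'cbca': c→18
  n18 'cbcac': a→19
  n19 'cbcaca': ·  ←P6
  n20 'b': a→21
  n21 'ba': ·  ←P7

Failure links (BFS by depth):
  fail(1) 'a': from fail(0)=0 chase 'a': 0 ⇒ 0;  out={3}∪out(0)={3}
  fail(13) 'c': from fail(0)=0 chase 'c': 0 ⇒ 0;  out=∅∪out(0)=∅
  fail(20) 'b': from fail(0)=0 chase 'b': 0 ⇒ 0;  out=∅∪out(0)=∅
  fail(2) 'aa': from fail(1)=0 chase 'a': 0 ⇒ 1;  out={1}∪out(1)={1,3}
  fail(5) 'ab': from fail(1)=0 chase 'b': 0 ⇒ 20;  out=∅∪out(20)=∅
  fail(14) 'cb': from fail(13)=0 chase 'b': 0 ⇒ 20;  out=∅∪out(20)=∅
  fail(21) 'ba': from fail(20)=0 chase 'a': 0 ⇒ 1;  out={7}∪out(1)={3,7}
  fail(3) 'aab': from fail(2)=1 chase 'b': 1 ⇒ 5;  out=∅∪out(5)=∅
  fail(6) 'abb': from fail(5)=20 chase 'b': 20→0 ⇒ 20;  out=∅∪out(20)=∅
  fail(10) 'aac': from fail(2)=1 chase 'c': 1→0 ⇒ 13;  out=∅∪out(13)=∅
  fail(15) 'cba': from fail(14)=20 chase 'a': 20 ⇒ 21;  out={5}∪out(21)={3,5,7}
  fail(16) 'cbc': from fail(14)=20 chase 'c': 20→0 ⇒ 13;  out=∅∪out(13)=∅
  fail(4) 'aabc': from fail(3)=5 chase 'c': 5→20→0 ⇒ 13;  out={0}∪out(13)={0}
  fail(7) 'abbc': from fail(6)=20 chase 'c': 20→0 ⇒ 13;  out=∅∪out(13)=∅
  fail(11) 'aacc': from fail(10)=13 chase 'c': 13→0 ⇒ 13;  out=∅∪out(13)=∅
  fail(17) 'cbca': from fail(16)=13 chase 'a': 13→0 ⇒ 1;  out=∅∪out(1)={3}
  fail(8) 'abbcb': from fail(7)=13 chase 'b': 13 ⇒ 14;  out=∅∪out(14)=∅
  fail(12) 'aaccc': from fail(11)=13 chase 'c': 13→0 ⇒ 13;  out={4}∪out(13)={4}
  fail(18) 'cbcac': from fail(17)=1 chase 'c': 1→0 ⇒ 13;  out=∅∪out(13)=∅
  fail(9) 'abbcbc': from fail(8)=14 chase 'c': 14 ⇒ 16;  out={2}∪out(16)={2}
  fail(19) 'cbcaca': from fail(18)=13 chase 'a': 13→0 ⇒ 1;  out={6}∪out(1)={3,6}

Run:
i=0 'c': node 0→13
i=1 'b': node 13→14
i=2 'a': node 14→15  emit P3@[2:2],P5@[0:2],P7@[1:2]
i=3 'a': node 15→2 ·f  emit P1@[2:3],P3@[3:3]
i=4 'b': node 2→3
i=5 'a': node 3→21 ·f  emit P3@[5:5],P7@[4:5]
i=6 'a': node 21→2 ·f  emit P1@[5:6],P3@[6:6]
i=7 'a': node 2→2 ·f  emit P1@[6:7],P3@[7:7]
i=8 'a': node 2→2 ·f  emit P1@[7:8],P3@[8:8]
i=9 'c': node 2→10
i=10 'c': node 10→11
i=11 'c': node 11→12  emit P4@[7:11]
i=12 'a': node 12→1 ·f  emit P3@[12:12]
i=13 'c': node 1→13 ·f
i=14 'b': node 13→14
i=15 'c': node 14→16
i=16 'a': node 16→17  emit P3@[16:16]
i=17 'c': node 17→18
i=18 'a': node 18→19  emit P3@[18:18],P6@[13:18]
i=19 'c': node 19→13 ·f
i=20 'a': node 13→1 ·f  emit P3@[20:20]
i=21 'a': node 1→2  emit P1@[20:21],P3@[21:21]
i=22 'c': node 2→10
i=23 'c': node 10→11
i=24 'c': node 11→12  emit P4@[20:24]
i=25 'a': node 12→1 ·f  emit P3@[25:25]
i=26 'c': node 1→13 ·f
i=27 'c': node 13→13 ·f
i=28 'b': node 13→14
i=29 'a': node 14→15  emit P3@[29:29],P5@[27:29],P7@[28:29]
i=30 'a': node 15→2 ·f  emit P1@[29:30],P3@[30:30]
i=31 'c': node 2→10
i=32 'b': node 10→14 ·f
i=33 'c': node 14→16

Result: [[2,3],[2,5],[2,7],[3,1],[3,3],[5,3],[5,7],[6,1],[6,3],[7,1],[7,3],[8,1],[8,3],[11,4],[12,3],[16,3],[18,3],[18,6],[20,3],[21,1],[21,3],[24,4],[25,3],[29,3],[29,5],[29,7],[30,1],[30,3]]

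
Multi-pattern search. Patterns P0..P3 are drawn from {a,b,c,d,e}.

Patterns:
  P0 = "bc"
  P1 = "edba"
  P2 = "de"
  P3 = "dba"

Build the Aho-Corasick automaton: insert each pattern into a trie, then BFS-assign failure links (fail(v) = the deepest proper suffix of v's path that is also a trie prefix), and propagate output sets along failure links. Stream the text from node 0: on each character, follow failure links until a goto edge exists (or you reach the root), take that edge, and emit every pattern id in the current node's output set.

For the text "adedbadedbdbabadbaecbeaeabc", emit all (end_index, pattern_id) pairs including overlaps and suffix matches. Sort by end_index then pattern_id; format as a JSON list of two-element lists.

Build automaton:
Trie nodes:
  n0 'ε': b→1 d→7 e→3
  n1 'b': c→2
  n2 'bc': ·  [P0 ends]
  n3 'e': d→4
  n4 'ed': b→5
  n5 'edb': a→6
  n6 'edba': ·  [P1 ends]
  n7 'd': b→9 e→8
  n8 'de': ·  [P2 ends]
  n9 'db': a→10
  n10 'dba': ·  [P3 ends]

Failure links (BFS by depth):
  n1('b'): parent n0 fail=0; on 'b' 0 → fail=0;  out ∅∪∅=∅
  n3('e'): parent n0 fail=0; on 'e' 0 → fail=0;  out ∅∪∅=∅
  n7('d'): parent n0 fail=0; on 'd' 0 → fail=0;  out ∅∪∅=∅
  n2('bc'): parent n1 fail=0; on 'c' 0 → fail=0;  out {0}∪∅={0}
  n4('ed'): parent n3 fail=0; on 'd' 0 → fail=7;  out ∅∪∅=∅
  n8('de'): parent n7 fail=0; on 'e' 0 → fail=3;  out {2}∪∅={2}
  n9('db'): parent n7 fail=0; on 'b' 0 → fail=1;  out ∅∪∅=∅
  n5('edb'): parent n4 fail=7; on 'b' 7 → fail=9;  out ∅∪∅=∅
  n10('dba'): parent n9 fail=1; on 'a' 1→0 → fail=0;  out {3}∪∅={3}
  n6('edba'): parent n5 fail=9; on 'a' 9 → fail=10;  out {1}∪{3}={1,3}

Run:
i=0 'a': node 0→0
i=1 'd': node 0→7
i=2 'e': node 7→8  → match P2@[1:2]
i=3 'd': node 8→4 (via fail)
i=4 'b': node 4→5
i=5 'a': node 5→6  → match P1@[2:5],P3@[3:5]
i=6 'd': node 6→7 (via fail)
i=7 'e': node 7→8  → match P2@[6:7]
i=8 'd': node 8→4 (via fail)
i=9 'b': node 4→5
i=10 'd': node 5→7 (via fail)
i=11 'b': node 7→9
i=12 'a': node 9→10  → match P3@[10:12]
i=13 'b': node 10→1 (via fail)
i=14 'a': node 1→0 (via fail)
i=15 'd': node 0→7
i=16 'b': node 7→9
i=17 'a': node 9→10  → match P3@[15:17]
i=18 'e': node 10→3 (via fail)
i=19 'c': node 3→0 (via fail)
i=20 'b': node 0→1
i=21 'e': node 1→3 (via fail)
i=22 'a': node 3→0 (via fail)
i=23 'e': node 0→3
i=24 'a': node 3→0 (via fail)
i=25 'b': node 0→1
i=26 'c': node 1→2  → match P0@[25:26]

All matches (sorted): [[2,2],[5,1],[5,3],[7,2],[12,3],[17,3],[26,0]]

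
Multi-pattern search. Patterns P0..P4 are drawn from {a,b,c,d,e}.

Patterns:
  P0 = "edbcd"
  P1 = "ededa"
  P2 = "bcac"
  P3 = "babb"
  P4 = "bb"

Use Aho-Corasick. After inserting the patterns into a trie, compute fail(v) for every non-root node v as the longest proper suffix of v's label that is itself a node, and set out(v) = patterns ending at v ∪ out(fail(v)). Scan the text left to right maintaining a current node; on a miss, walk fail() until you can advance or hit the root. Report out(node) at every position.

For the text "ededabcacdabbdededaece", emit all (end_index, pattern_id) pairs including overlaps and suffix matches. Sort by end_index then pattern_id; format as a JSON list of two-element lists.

Construct AC machine:
Trie nodes:
  n0 'ε': b→9 e→1
  n1 'e': d→2
  n2 'ed': b→3 e→6
  n3 'edb': c→4
  n4 'edbc': d→5
  n5 'edbcd': ·  ←P0
  n6 'ede': d→7
  n7 'eded': a→8
  n8 'ededa': ·  ←P1
  n9 'b': a→13 b→16 c→10
  n10 'bc': a→11
  n11 'bca': c→12
  n12 'bcac': ·  ←P2
  n13 'ba': b→14
  n14 'bab': b→15
  n15 'babb': ·  ←P3
  n16 'bb': ·  ←P4

BFS fail/out derivation:
  fail(1) 'e': from fail(0)=0 chase 'e': 0 ⇒ 0;  out=∅∪out(0)=∅
  fail(9) 'b': from fail(0)=0 chase 'b': 0 ⇒ 0;  out=∅∪out(0)=∅
  fail(2) 'ed': from fail(1)=0 chase 'd': 0 ⇒ 0;  out=∅∪out(0)=∅
  fail(10) 'bc': from fail(9)=0 chase 'c': 0 ⇒ 0;  out=∅∪out(0)=∅
  fail(13) 'ba': from fail(9)=0 chase 'a': 0 ⇒ 0;  out=∅∪out(0)=∅
  fail(16) 'bb': from fail(9)=0 chase 'b': 0 ⇒ 9;  out={4}∪out(9)={4}
  fail(3) 'edb': from fail(2)=0 chase 'b': 0 ⇒ 9;  out=∅∪out(9)=∅
  fail(6) 'ede': from fail(2)=0 chase 'e': 0 ⇒ 1;  out=∅∪out(1)=∅
  fail(11) 'bca': from fail(10)=0 chase 'a': 0 ⇒ 0;  out=∅∪out(0)=∅
  fail(14) 'bab': from fail(13)=0 chase 'b': 0 ⇒ 9;  out=∅∪out(9)=∅
  fail(4) 'edbc': from fail(3)=9 chase 'c': 9 ⇒ 10;  out=∅∪out(10)=∅
  fail(7) 'eded': from fail(6)=1 chase 'd': 1 ⇒ 2;  out=∅∪out(2)=∅
  fail(12) 'bcac': from fail(11)=0 chase 'c': 0 ⇒ 0;  out={2}∪out(0)={2}
  fail(15) 'babb': from fail(14)=9 chase 'b': 9 ⇒ 16;  out={3}∪out(16)={3,4}
  fail(5) 'edbcd': from fail(4)=10 chase 'd': 10→0 ⇒ 0;  out={0}∪out(0)={0}
  fail(8) 'ededa': from fail(7)=2 chase 'a': 2→0 ⇒ 0;  out={1}∪out(0)={1}

Scan:
pos 0 'e': at 1
pos 1 'd': at 2
pos 2 'e': at 6
pos 3 'd': at 7
pos 4 'a': at 8  ** P1@[0:4]
pos 5 'b': at 9 ·f
pos 6 'c': at 10
pos 7 'a': at 11
pos 8 'c': at 12  ** P2@[5:8]
pos 9 'd': at 0 ·f
pos 10 'a': at 0
pos 11 'b': at 9
pos 12 'b': at 16  ** P4@[11:12]
pos 13 'd': at 0 ·f
pos 14 'e': at 1
pos 15 'd': at 2
pos 16 'e': at 6
pos 17 'd': at 7
pos 18 'a': at 8  ** P1@[14:18]
pos 19 'e': at 1 ·f
pos 20 'c': at 0 ·f
pos 21 'e': at 1

Result: [[4,1],[8,2],[12,4],[18,1]]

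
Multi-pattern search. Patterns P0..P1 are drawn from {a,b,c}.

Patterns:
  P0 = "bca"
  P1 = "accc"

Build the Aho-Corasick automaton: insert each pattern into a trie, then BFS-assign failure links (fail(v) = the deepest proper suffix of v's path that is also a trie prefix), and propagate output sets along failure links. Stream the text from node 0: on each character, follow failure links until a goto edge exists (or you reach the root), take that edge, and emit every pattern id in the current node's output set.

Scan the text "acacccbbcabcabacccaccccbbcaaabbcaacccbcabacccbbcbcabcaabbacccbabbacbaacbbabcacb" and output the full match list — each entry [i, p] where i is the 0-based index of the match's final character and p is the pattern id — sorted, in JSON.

Build automaton:
Trie nodes:
  n0 'ε': a→4 b→1
  n1 'b': c→2
  n2 'bc': a→3
  n3 'bca': ·  ←P0
  n4 'a': c→5
  n5 'ac': c→6
  n6 'acc': c→7
  n7 'accc': ·  ←P1

Failure links (BFS by depth):
  n1('b'): parent n0 fail=0; on 'b' 0 → fail=0;  out ∅∪∅=∅
  n4('a'): parent n0 fail=0; on 'a' 0 → fail=0;  out ∅∪∅=∅
  n2('bc'): parent n1 fail=0; on 'c' 0 → fail=0;  out ∅∪∅=∅
  n5('ac'): parent n4 fail=0; on 'c' 0 → fail=0;  out ∅∪∅=∅
  n3('bca'): parent n2 fail=0; on 'a' 0 → fail=4;  out {0}∪∅={0}
  n6('acc'): parent n5 fail=0; on 'c' 0 → fail=0;  out ∅∪∅=∅
  n7('accc'): parent n6 fail=0; on 'c' 0 → fail=0;  out {1}∪∅={1}

Scan:
pos 0 'a': at 4
pos 1 'c': at 5
pos 2 'a': at 4 ·f
pos 3 'c': at 5
pos 4 'c': at 6
pos 5 'c': at 7  emit P1@[2:5]
pos 6 'b': at 1 ·f
pos 7 'b': at 1 ·f
pos 8 'c': at 2
pos 9 'a': at 3  emit P0@[7:9]
pos 10 'b': at 1 ·f
pos 11 'c': at 2
pos 12 'a': at 3  emit P0@[10:12]
pos 13 'b': at 1 ·f
pos 14 'a': at 4 ·f
pos 15 'c': at 5
pos 16 'c': at 6
pos 17 'c': at 7  emit P1@[14:17]
pos 18 'a': at 4 ·f
pos 19 'c': at 5
pos 20 'c': at 6
pos 21 'c': at 7  emit P1@[18:21]
pos 22 'c': at 0 ·f
pos 23 'b': at 1
pos 24 'b': at 1 ·f
pos 25 'c': at 2
pos 26 'a': at 3  emit P0@[24:26]
pos 27 'a': at 4 ·f
pos 28 'a': at 4 ·f
pos 29 'b': at 1 ·f
pos 30 'b': at 1 ·f
pos 31 'c': at 2
pos 32 'a': at 3  emit P0@[30:32]
pos 33 'a': at 4 ·f
pos 34 'c': at 5
pos 35 'c': at 6
pos 36 'c': at 7  emit P1@[33:36]
pos 37 'b': at 1 ·f
pos 38 'c': at 2
pos 39 'a': at 3  emit P0@[37:39]
pos 40 'b': at 1 ·f
pos 41 'a': at 4 ·f
pos 42 'c': at 5
pos 43 'c': at 6
pos 44 'c': at 7  emit P1@[41:44]
pos 45 'b': at 1 ·f
pos 46 'b': at 1 ·f
pos 47 'c': at 2
pos 48 'b': at 1 ·f
pos 49 'c': at 2
pos 50 'a': at 3  emit P0@[48:50]
pos 51 'b': at 1 ·f
pos 52 'c': at 2
pos 53 'a': at 3  emit P0@[51:53]
pos 54 'a': at 4 ·f
pos 55 'b': at 1 ·f
pos 56 'b': at 1 ·f
pos 57 'a': at 4 ·f
pos 58 'c': at 5
pos 59 'c': at 6
pos 60 'c': at 7  emit P1@[57:60]
pos 61 'b': at 1 ·f
pos 62 'a': at 4 ·f
pos 63 'b': at 1 ·f
pos 64 'b': at 1 ·f
pos 65 'a': at 4 ·f
pos 66 'c': at 5
pos 67 'b': at 1 ·f
pos 68 'a': at 4 ·f
pos 69 'a': at 4 ·f
pos 70 'c': at 5
pos 71 'b': at 1 ·f
pos 72 'b': at 1 ·f
pos 73 'a': at 4 ·f
pos 74 'b': at 1 ·f
pos 75 'c': at 2
pos 76 'a': at 3  emit P0@[74:76]
pos 77 'c': at 5 ·f
pos 78 'b': at 1 ·f

Result: [[5,1],[9,0],[12,0],[17,1],[21,1],[26,0],[32,0],[36,1],[39,0],[44,1],[50,0],[53,0],[60,1],[76,0]]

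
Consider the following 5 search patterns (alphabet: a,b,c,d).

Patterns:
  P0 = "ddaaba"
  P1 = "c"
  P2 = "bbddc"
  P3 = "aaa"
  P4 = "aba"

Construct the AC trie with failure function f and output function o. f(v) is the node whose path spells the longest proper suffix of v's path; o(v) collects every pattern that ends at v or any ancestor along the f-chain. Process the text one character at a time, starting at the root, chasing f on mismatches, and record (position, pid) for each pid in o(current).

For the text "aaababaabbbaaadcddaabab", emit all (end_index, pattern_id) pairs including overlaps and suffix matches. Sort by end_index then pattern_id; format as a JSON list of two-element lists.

Build:
Trie nodes:
  n0 'ε': a→13 b→8 c→7 d→1
  n1 'd': d→2
  n2 'dd': a→3
  n3 'dda': a→4
  n4 'ddaa': b→5
  n5 'ddaab': a→6
  n6 'ddaaba': ·  ←P0
  n7 'c': ·  ←P1
  n8 'b': b→9
  n9 'bb': d→10
  n10 'bbd': d→11
  n11 'bbdd': c→12
  n12 'bbddc': ·  ←P2
  n13 'a': a→14 b→16
  n14 'aa': a→15
  n15 'aaa': ·  ←P3
  n16 'ab': a→17
  n17 'aba': ·  ←P4

BFS fail/out derivation:
  n1('d'): parent n0 fail=0; on 'd' 0 → fail=0;  out ∅∪∅=∅
  n7('c'): parent n0 fail=0; on 'c' 0 → fail=0;  out {1}∪∅={1}
  n8('b'): parent n0 fail=0; on 'b' 0 → fail=0;  out ∅∪∅=∅
  n13('a'): parent n0 fail=0; on 'a' 0 → fail=0;  out ∅∪∅=∅
  n2('dd'): parent n1 fail=0; on 'd' 0 → fail=1;  out ∅∪∅=∅
  n9('bb'): parent n8 fail=0; on 'b' 0 → fail=8;  out ∅∪∅=∅
  n14('aa'): parent n13 fail=0; on 'a' 0 → fail=13;  out ∅∪∅=∅
  n16('ab'): parent n13 fail=0; on 'b' 0 → fail=8;  out ∅∪∅=∅
  n3('dda'): parent n2 fail=1; on 'a' 1→0 → fail=13;  out ∅∪∅=∅
  n10('bbd'): parent n9 fail=8; on 'd' 8→0 → fail=1;  out ∅∪∅=∅
  n15('aaa'): parent n14 fail=13; on 'a' 13 → fail=14;  out {3}∪∅={3}
  n17('aba'): parent n16 fail=8; on 'a' 8→0 → fail=13;  out {4}∪∅={4}
  n4('ddaa'): parent n3 fail=13; on 'a' 13 → fail=14;  out ∅∪∅=∅
  n11('bbdd'): parent n10 fail=1; on 'd' 1 → fail=2;  out ∅∪∅=∅
  n5('ddaab'): parent n4 fail=14; on 'b' 14→13 → fail=16;  out ∅∪∅=∅
  n12('bbddc'): parent n11 fail=2; on 'c' 2→1→0 → fail=7;  out {2}∪{1}={1,2}
  n6('ddaaba'): parent n5 fail=16; on 'a' 16 → fail=17;  out {0}∪{4}={0,4}

Scan:
pos 0 'a': at 13
pos 1 'a': at 14
pos 2 'a': at 15  emit P3@[0:2]
pos 3 'b': at 16 ·f
pos 4 'a': at 17  emit P4@[2:4]
pos 5 'b': at 16 ·f
pos 6 'a': at 17  emit P4@[4:6]
pos 7 'a': at 14 ·f
pos 8 'b': at 16 ·f
pos 9 'b': at 9 ·f
pos 10 'b': at 9 ·f
pos 11 'a': at 13 ·f
pos 12 'a': at 14
pos 13 'a': at 15  emit P3@[11:13]
pos 14 'd': at 1 ·f
pos 15 'c': at 7 ·f  emit P1@[15:15]
pos 16 'd': at 1 ·f
pos 17 'd': at 2
pos 18 'a': at 3
pos 19 'a': at 4
pos 20 'b': at 5
pos 21 'a': at 6  emit P0@[16:21],P4@[19:21]
pos 22 'b': at 16 ·f

All matches (sorted): [[2,3],[4,4],[6,4],[13,3],[15,1],[21,0],[21,4]]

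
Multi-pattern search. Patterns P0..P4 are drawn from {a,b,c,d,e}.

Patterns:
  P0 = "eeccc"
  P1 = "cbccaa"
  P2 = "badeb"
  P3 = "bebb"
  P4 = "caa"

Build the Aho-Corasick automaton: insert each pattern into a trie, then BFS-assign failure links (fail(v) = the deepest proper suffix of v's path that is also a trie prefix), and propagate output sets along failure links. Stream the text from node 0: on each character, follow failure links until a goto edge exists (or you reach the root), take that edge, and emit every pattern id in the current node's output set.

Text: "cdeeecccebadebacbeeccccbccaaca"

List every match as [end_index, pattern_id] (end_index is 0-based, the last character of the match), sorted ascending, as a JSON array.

Build:
Trie (insert patterns):
  0='ε' goto b→12 c→6 e→1
  1='e' goto e→2
  2='ee' goto c→3
  3='eec' goto c→4
  4='eecc' goto c→5
  5='eeccc' goto ·  ←P0
  6='c' goto a→20 b→7
  7='cb' goto c→8
  8='cbc' goto c→9
  9='cbcc' goto a→10
  10='cbcca' goto a→11
  11='cbccaa' goto ·  ←P1
  12='b' goto a→13 e→17
  13='ba' goto d→14
  14='bad' goto e→15
  15='bade' goto b→16
  16='badeb' goto ·  ←P2
  17='be' goto b→18
  18='beb' goto b→19
  19='bebb' goto ·  ←P3
  20='ca' goto a→21
  21='caa' goto ·  ←P4

BFS fail/out derivation:
  n1('e'): parent n0 fail=0; on 'e' 0 → fail=0;  out ∅∪∅=∅
  n6('c'): parent n0 fail=0; on 'c' 0 → fail=0;  out ∅∪∅=∅
  n12('b'): parent n0 fail=0; on 'b' 0 → fail=0;  out ∅∪∅=∅
  n2('ee'): parent n1 fail=0; on 'e' 0 → fail=1;  out ∅∪∅=∅
  n7('cb'): parent n6 fail=0; on 'b' 0 → fail=12;  out ∅∪∅=∅
  n13('ba'): parent n12 fail=0; on 'a' 0 → fail=0;  out ∅∪∅=∅
  n17('be'): parent n12 fail=0; on 'e' 0 → fail=1;  out ∅∪∅=∅
  n20('ca'): parent n6 fail=0; on 'a' 0 → fail=0;  out ∅∪∅=∅
  n3('eec'): parent n2 fail=1; on 'c' 1→0 → fail=6;  out ∅∪∅=∅
  n8('cbc'): parent n7 fail=12; on 'c' 12→0 → fail=6;  out ∅∪∅=∅
  n14('bad'): parent n13 fail=0; on 'd' 0 → fail=0;  out ∅∪∅=∅
  n18('beb'): parent n17 fail=1; on 'b' 1→0 → fail=12;  out ∅∪∅=∅
  n21('caa'): parent n20 fail=0; on 'a' 0 → fail=0;  out {4}∪∅={4}
  n4('eecc'): parent n3 fail=6; on 'c' 6→0 → fail=6;  out ∅∪∅=∅
  n9('cbcc'): parent n8 fail=6; on 'c' 6→0 → fail=6;  out ∅∪∅=∅
  n15('bade'): parent n14 fail=0; on 'e' 0 → fail=1;  out ∅∪∅=∅
  n19('bebb'): parent n18 fail=12; on 'b' 12→0 → fail=12;  out {3}∪∅={3}
  n5('eeccc'): parent n4 fail=6; on 'c' 6→0 → fail=6;  out {0}∪∅={0}
  n10('cbcca'): parent n9 fail=6; on 'a' 6 → fail=20;  out ∅∪∅=∅
  n16('badeb'): parent n15 fail=1; on 'b' 1→0 → fail=12;  out {2}∪∅={2}
  n11('cbccaa'): parent n10 fail=20; on 'a' 20 → fail=21;  out {1}∪{4}={1,4}

Run:
[0] read 'c'  n0⇒n6
[1] read 'd'  n6⇒n0 (via fail)
[2] read 'e'  n0⇒n1
[3] read 'e'  n1⇒n2
[4] read 'e'  n2⇒n2 (via fail)
[5] read 'c'  n2⇒n3
[6] read 'c'  n3⇒n4
[7] read 'c'  n4⇒n5  → match P0@[3:7]
[8] read 'e'  n5⇒n1 (via fail)
[9] read 'b'  n1⇒n12 (via fail)
[10] read 'a'  n12⇒n13
[11] read 'd'  n13⇒n14
[12] read 'e'  n14⇒n15
[13] read 'b'  n15⇒n16  → match P2@[9:13]
[14] read 'a'  n16⇒n13 (via fail)
[15] read 'c'  n13⇒n6 (via fail)
[16] read 'b'  n6⇒n7
[17] read 'e'  n7⇒n17 (via fail)
[18] read 'e'  n17⇒n2 (via fail)
[19] read 'c'  n2⇒n3
[20] read 'c'  n3⇒n4
[21] read 'c'  n4⇒n5  → match P0@[17:21]
[22] read 'c'  n5⇒n6 (via fail)
[23] read 'b'  n6⇒n7
[24] read 'c'  n7⇒n8
[25] read 'c'  n8⇒n9
[26] read 'a'  n9⇒n10
[27] read 'a'  n10⇒n11  → match P1@[22:27],P4@[25:27]
[28] read 'c'  n11⇒n6 (via fail)
[29] read 'a'  n6⇒n20

Result: [[7,0],[13,2],[21,0],[27,1],[27,4]]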